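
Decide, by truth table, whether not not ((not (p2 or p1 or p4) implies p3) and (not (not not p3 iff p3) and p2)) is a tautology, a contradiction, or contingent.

  p1     p2     p3     p4   |    φ  
 True   True   True   True  |  False
 True   True   True  False  |  False
 True   True  False   True  |  False
 True   True  False  False  |  False
 True  False   True   True  |  False
 True  False   True  False  |  False
 True  False  False   True  |  False
 True  False  False  False  |  False
False   True   True   True  |  False
False   True   True  False  |  False
False   True  False   True  |  False
False   True  False  False  |  False
False  False   True   True  |  False
False  False   True  False  |  False
False  False  False   True  |  False
False  False  False  False  |  False
Every row is False, so the formula is a contradiction.

contradiction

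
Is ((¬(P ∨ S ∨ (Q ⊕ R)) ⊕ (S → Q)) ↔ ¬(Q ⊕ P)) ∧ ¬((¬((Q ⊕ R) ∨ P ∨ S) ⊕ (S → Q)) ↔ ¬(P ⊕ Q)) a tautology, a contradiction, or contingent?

P  Q  R  S  |  φ
T  T  T  T  |  F
T  T  T  F  |  F
T  T  F  T  |  F
T  T  F  F  |  F
T  F  T  T  |  F
T  F  T  F  |  F
T  F  F  T  |  F
T  F  F  F  |  F
F  T  T  T  |  F
F  T  T  F  |  F
F  T  F  T  |  F
F  T  F  F  |  F
F  F  T  T  |  F
F  F  T  F  |  F
F  F  F  T  |  F
F  F  F  F  |  F
Every row is F, so the formula is a contradiction.

contradiction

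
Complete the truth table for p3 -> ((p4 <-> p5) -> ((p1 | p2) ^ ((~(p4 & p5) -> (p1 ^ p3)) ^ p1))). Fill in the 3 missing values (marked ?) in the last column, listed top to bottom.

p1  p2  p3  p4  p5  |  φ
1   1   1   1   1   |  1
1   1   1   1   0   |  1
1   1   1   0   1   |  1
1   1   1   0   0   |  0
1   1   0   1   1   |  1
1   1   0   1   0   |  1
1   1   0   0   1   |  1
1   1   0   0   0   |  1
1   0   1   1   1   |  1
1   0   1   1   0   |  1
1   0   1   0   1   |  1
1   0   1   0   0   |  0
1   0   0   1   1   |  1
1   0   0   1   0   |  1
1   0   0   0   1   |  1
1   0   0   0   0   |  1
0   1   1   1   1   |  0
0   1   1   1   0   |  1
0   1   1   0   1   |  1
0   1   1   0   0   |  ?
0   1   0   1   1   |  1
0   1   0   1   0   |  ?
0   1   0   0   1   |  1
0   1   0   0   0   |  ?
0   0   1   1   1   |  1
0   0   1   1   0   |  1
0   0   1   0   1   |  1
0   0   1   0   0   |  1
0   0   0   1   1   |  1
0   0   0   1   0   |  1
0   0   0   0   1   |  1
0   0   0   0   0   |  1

Row p1=0, p2=1, p3=1, p4=0, p5=0: ((p4 <-> p5) -> ((p1 | p2) ^ ((~(p4 & p5) -> (p1 ^ p3)) ^ p1))) = 0, so the formula = 0.
Row p1=0, p2=1, p3=0, p4=1, p5=0: ((p4 <-> p5) -> ((p1 | p2) ^ ((~(p4 & p5) -> (p1 ^ p3)) ^ p1))) = 1, so the formula = 1.
Row p1=0, p2=1, p3=0, p4=0, p5=0: ((p4 <-> p5) -> ((p1 | p2) ^ ((~(p4 & p5) -> (p1 ^ p3)) ^ p1))) = 1, so the formula = 1.

0, 1, 1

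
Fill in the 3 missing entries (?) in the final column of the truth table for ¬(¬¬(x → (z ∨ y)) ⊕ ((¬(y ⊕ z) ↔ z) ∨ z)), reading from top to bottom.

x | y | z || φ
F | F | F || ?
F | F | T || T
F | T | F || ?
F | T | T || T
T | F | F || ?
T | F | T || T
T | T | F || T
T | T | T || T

Row x=F, y=F, z=F: ¬¬(x → (z ∨ y)) = T, ((¬(y ⊕ z) ↔ z) ∨ z) = F, (¬¬(x → (z ∨ y)) ⊕ ((¬(y ⊕ z) ↔ z) ∨ z)) = T, so the formula = F.
Row x=F, y=T, z=F: ¬¬(x → (z ∨ y)) = T, ((¬(y ⊕ z) ↔ z) ∨ z) = T, (¬¬(x → (z ∨ y)) ⊕ ((¬(y ⊕ z) ↔ z) ∨ z)) = F, so the formula = T.
Row x=T, y=F, z=F: ¬¬(x → (z ∨ y)) = F, ((¬(y ⊕ z) ↔ z) ∨ z) = F, (¬¬(x → (z ∨ y)) ⊕ ((¬(y ⊕ z) ↔ z) ∨ z)) = F, so the formula = T.

F, T, T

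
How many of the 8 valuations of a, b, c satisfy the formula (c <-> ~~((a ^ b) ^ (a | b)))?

4

a  b  c     (a ^ b)  (a | b)  ((a ^ b) ^ (a | b))  ~((a ^ b) ^ (a | b))  ~~((a ^ b) ^ (a | b))  (c <-> ~~((a ^ b) ^ (a | b)))
1  1  1        0        1              1                    0                      1                          1              
1  1  0        0        1              1                    0                      1                          0              
1  0  1        1        1              0                    1                      0                          0              
1  0  0        1        1              0                    1                      0                          1              
0  1  1        1        1              0                    1                      0                          0              
0  1  0        1        1              0                    1                      0                          1              
0  0  1        0        0              0                    1                      0                          0              
0  0  0        0        0              0                    1                      0                          1              
The formula is true on 4 of the 8 rows.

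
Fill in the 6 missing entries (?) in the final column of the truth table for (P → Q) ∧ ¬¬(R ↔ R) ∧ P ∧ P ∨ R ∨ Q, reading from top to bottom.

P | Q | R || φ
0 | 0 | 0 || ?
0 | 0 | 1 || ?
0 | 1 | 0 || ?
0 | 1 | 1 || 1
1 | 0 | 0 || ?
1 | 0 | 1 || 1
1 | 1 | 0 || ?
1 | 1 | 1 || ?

Row P=0, Q=0, R=0: ((P → Q) ∧ ¬¬(R ↔ R) ∧ P ∧ P) = 0, so the formula = 0.
Row P=0, Q=0, R=1: ((P → Q) ∧ ¬¬(R ↔ R) ∧ P ∧ P) = 0, so the formula = 1.
Row P=0, Q=1, R=0: ((P → Q) ∧ ¬¬(R ↔ R) ∧ P ∧ P) = 0, so the formula = 1.
Row P=1, Q=0, R=0: ((P → Q) ∧ ¬¬(R ↔ R) ∧ P ∧ P) = 0, so the formula = 0.
Row P=1, Q=1, R=0: ((P → Q) ∧ ¬¬(R ↔ R) ∧ P ∧ P) = 1, so the formula = 1.
Row P=1, Q=1, R=1: ((P → Q) ∧ ¬¬(R ↔ R) ∧ P ∧ P) = 1, so the formula = 1.

0, 1, 1, 0, 1, 1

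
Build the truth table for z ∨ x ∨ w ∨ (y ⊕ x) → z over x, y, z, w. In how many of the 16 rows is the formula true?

9

x  y  z  w  |  ((z ∨ x ∨ w ∨ (y ⊕ x)) → z)
F  F  F  F  |               T             
F  F  F  T  |               F             
F  F  T  F  |               T             
F  F  T  T  |               T             
F  T  F  F  |               F             
F  T  F  T  |               F             
F  T  T  F  |               T             
F  T  T  T  |               T             
T  F  F  F  |               F             
T  F  F  T  |               F             
T  F  T  F  |               T             
T  F  T  T  |               T             
T  T  F  F  |               F             
T  T  F  T  |               F             
T  T  T  F  |               T             
T  T  T  T  |               T             
The formula is true on 9 of the 16 rows.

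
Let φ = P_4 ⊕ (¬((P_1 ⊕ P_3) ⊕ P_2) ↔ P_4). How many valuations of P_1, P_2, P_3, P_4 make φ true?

P_1  P_2  P_3  P_4  |  φ
 1    1    1    1   |  1
 1    1    1    0   |  1
 1    1    0    1   |  0
 1    1    0    0   |  0
 1    0    1    1   |  0
 1    0    1    0   |  0
 1    0    0    1   |  1
 1    0    0    0   |  1
 0    1    1    1   |  0
 0    1    1    0   |  0
 0    1    0    1   |  1
 0    1    0    0   |  1
 0    0    1    1   |  1
 0    0    1    0   |  1
 0    0    0    1   |  0
 0    0    0    0   |  0
The formula is true on 8 of the 16 rows.

8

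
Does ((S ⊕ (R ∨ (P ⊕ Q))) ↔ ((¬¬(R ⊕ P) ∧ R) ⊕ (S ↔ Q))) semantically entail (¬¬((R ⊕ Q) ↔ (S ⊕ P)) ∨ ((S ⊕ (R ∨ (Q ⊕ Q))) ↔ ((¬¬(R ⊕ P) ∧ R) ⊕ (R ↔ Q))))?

no

  P   |   Q   |   R   |   S   ||   φ   |   ψ  
 True |  True |  True |  True || False |  True
 True |  True |  True | False || False |  True
 True |  True | False |  True ||  True | False
 True |  True | False | False ||  True |  True
 True | False |  True |  True ||  True |  True
 True | False |  True | False ||  True |  True
 True | False | False |  True ||  True |  True
 True | False | False | False ||  True | False
False |  True |  True |  True ||  True |  True
False |  True |  True | False ||  True |  True
False |  True | False |  True || False |  True
False |  True | False | False || False |  True
False | False |  True |  True || False |  True
False | False |  True | False || False |  True
False | False | False |  True || False |  True
False | False | False | False || False |  True
At P=True, Q=True, R=False, S=True we have φ true but ψ false, so φ does not entail ψ.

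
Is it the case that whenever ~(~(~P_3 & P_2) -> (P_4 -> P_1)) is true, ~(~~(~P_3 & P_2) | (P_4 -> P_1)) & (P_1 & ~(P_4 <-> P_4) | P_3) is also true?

no

P_1  P_2  P_3  P_4  |  φ  ψ
 0    0    0    0   |  0  0
 0    0    0    1   |  1  0
 0    0    1    0   |  0  0
 0    0    1    1   |  1  1
 0    1    0    0   |  0  0
 0    1    0    1   |  0  0
 0    1    1    0   |  0  0
 0    1    1    1   |  1  1
 1    0    0    0   |  0  0
 1    0    0    1   |  0  0
 1    0    1    0   |  0  0
 1    0    1    1   |  0  0
 1    1    0    0   |  0  0
 1    1    0    1   |  0  0
 1    1    1    0   |  0  0
 1    1    1    1   |  0  0
At P_1=0, P_2=0, P_3=0, P_4=1 we have φ true but ψ false, so φ does not entail ψ.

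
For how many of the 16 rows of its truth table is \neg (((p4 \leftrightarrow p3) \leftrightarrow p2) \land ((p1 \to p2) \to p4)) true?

11

p1 | p2 | p3 | p4 | (p4 \leftrightarrow p3) | (p1 \to p2) | ((p1 \to p2) \to p4) | φ
-- | -- | -- | -- | ----------------------- | ----------- | -------------------- | -
F  | F  | F  | F  |            T            |      T      |          F           | T
F  | F  | F  | T  |            F            |      T      |          T           | F
F  | F  | T  | F  |            F            |      T      |          F           | T
F  | F  | T  | T  |            T            |      T      |          T           | T
F  | T  | F  | F  |            T            |      T      |          F           | T
F  | T  | F  | T  |            F            |      T      |          T           | T
F  | T  | T  | F  |            F            |      T      |          F           | T
F  | T  | T  | T  |            T            |      T      |          T           | F
T  | F  | F  | F  |            T            |      F      |          T           | T
T  | F  | F  | T  |            F            |      F      |          T           | F
T  | F  | T  | F  |            F            |      F      |          T           | F
T  | F  | T  | T  |            T            |      F      |          T           | T
T  | T  | F  | F  |            T            |      T      |          F           | T
T  | T  | F  | T  |            F            |      T      |          T           | T
T  | T  | T  | F  |            F            |      T      |          F           | T
T  | T  | T  | T  |            T            |      T      |          T           | F
The formula is true on 11 of the 16 rows.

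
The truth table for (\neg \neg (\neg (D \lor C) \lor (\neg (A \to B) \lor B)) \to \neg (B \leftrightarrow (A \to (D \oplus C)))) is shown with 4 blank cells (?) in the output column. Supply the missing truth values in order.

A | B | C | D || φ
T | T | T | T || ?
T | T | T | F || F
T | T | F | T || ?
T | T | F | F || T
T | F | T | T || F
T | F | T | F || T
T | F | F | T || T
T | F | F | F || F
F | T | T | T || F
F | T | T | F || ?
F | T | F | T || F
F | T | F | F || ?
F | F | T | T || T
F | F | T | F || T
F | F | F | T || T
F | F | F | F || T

Row A=T, B=T, C=T, D=T: \neg \neg (\neg (D \lor C) \lor (\neg (A \to B) \lor B)) = T, \neg (B \leftrightarrow (A \to (D \oplus C))) = T, so the formula = T.
Row A=T, B=T, C=F, D=T: \neg \neg (\neg (D \lor C) \lor (\neg (A \to B) \lor B)) = T, \neg (B \leftrightarrow (A \to (D \oplus C))) = F, so the formula = F.
Row A=F, B=T, C=T, D=F: \neg \neg (\neg (D \lor C) \lor (\neg (A \to B) \lor B)) = T, \neg (B \leftrightarrow (A \to (D \oplus C))) = F, so the formula = F.
Row A=F, B=T, C=F, D=F: \neg \neg (\neg (D \lor C) \lor (\neg (A \to B) \lor B)) = T, \neg (B \leftrightarrow (A \to (D \oplus C))) = F, so the formula = F.

T, F, F, F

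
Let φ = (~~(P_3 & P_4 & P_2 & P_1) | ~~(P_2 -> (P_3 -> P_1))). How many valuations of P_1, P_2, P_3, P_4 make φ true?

P_1  P_2  P_3  P_4  |  φ
 0    0    0    0   |  1
 0    0    0    1   |  1
 0    0    1    0   |  1
 0    0    1    1   |  1
 0    1    0    0   |  1
 0    1    0    1   |  1
 0    1    1    0   |  0
 0    1    1    1   |  0
 1    0    0    0   |  1
 1    0    0    1   |  1
 1    0    1    0   |  1
 1    0    1    1   |  1
 1    1    0    0   |  1
 1    1    0    1   |  1
 1    1    1    0   |  1
 1    1    1    1   |  1
The formula is true on 14 of the 16 rows.

14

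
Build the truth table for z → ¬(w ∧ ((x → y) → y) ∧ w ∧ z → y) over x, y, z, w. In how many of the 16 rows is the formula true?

x | y | z | w || φ
T | T | T | T || F
T | T | T | F || F
T | T | F | T || T
T | T | F | F || T
T | F | T | T || T
T | F | T | F || F
T | F | F | T || T
T | F | F | F || T
F | T | T | T || F
F | T | T | F || F
F | T | F | T || T
F | T | F | F || T
F | F | T | T || F
F | F | T | F || F
F | F | F | T || T
F | F | F | F || T
The formula is true on 9 of the 16 rows.

9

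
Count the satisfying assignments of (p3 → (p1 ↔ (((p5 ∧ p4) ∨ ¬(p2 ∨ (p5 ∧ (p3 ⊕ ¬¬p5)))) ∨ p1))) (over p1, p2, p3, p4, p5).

27

p1 | p2 | p3 | p4 | p5 | φ
-- | -- | -- | -- | -- | -
1  | 1  | 1  | 1  | 1  | 1
1  | 1  | 1  | 1  | 0  | 1
1  | 1  | 1  | 0  | 1  | 1
1  | 1  | 1  | 0  | 0  | 1
1  | 1  | 0  | 1  | 1  | 1
1  | 1  | 0  | 1  | 0  | 1
1  | 1  | 0  | 0  | 1  | 1
1  | 1  | 0  | 0  | 0  | 1
1  | 0  | 1  | 1  | 1  | 1
1  | 0  | 1  | 1  | 0  | 1
1  | 0  | 1  | 0  | 1  | 1
1  | 0  | 1  | 0  | 0  | 1
1  | 0  | 0  | 1  | 1  | 1
1  | 0  | 0  | 1  | 0  | 1
1  | 0  | 0  | 0  | 1  | 1
1  | 0  | 0  | 0  | 0  | 1
0  | 1  | 1  | 1  | 1  | 0
0  | 1  | 1  | 1  | 0  | 1
0  | 1  | 1  | 0  | 1  | 1
0  | 1  | 1  | 0  | 0  | 1
0  | 1  | 0  | 1  | 1  | 1
0  | 1  | 0  | 1  | 0  | 1
0  | 1  | 0  | 0  | 1  | 1
0  | 1  | 0  | 0  | 0  | 1
0  | 0  | 1  | 1  | 1  | 0
0  | 0  | 1  | 1  | 0  | 0
0  | 0  | 1  | 0  | 1  | 0
0  | 0  | 1  | 0  | 0  | 0
0  | 0  | 0  | 1  | 1  | 1
0  | 0  | 0  | 1  | 0  | 1
0  | 0  | 0  | 0  | 1  | 1
0  | 0  | 0  | 0  | 0  | 1
The formula is true on 27 of the 32 rows.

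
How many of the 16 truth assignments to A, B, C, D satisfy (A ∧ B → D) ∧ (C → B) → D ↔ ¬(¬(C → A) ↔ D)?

10

A | B | C | D | φ
- | - | - | - | -
1 | 1 | 1 | 1 | 1
1 | 1 | 1 | 0 | 0
1 | 1 | 0 | 1 | 1
1 | 1 | 0 | 0 | 0
1 | 0 | 1 | 1 | 1
1 | 0 | 1 | 0 | 0
1 | 0 | 0 | 1 | 1
1 | 0 | 0 | 0 | 1
0 | 1 | 1 | 1 | 0
0 | 1 | 1 | 0 | 0
0 | 1 | 0 | 1 | 1
0 | 1 | 0 | 0 | 1
0 | 0 | 1 | 1 | 0
0 | 0 | 1 | 0 | 1
0 | 0 | 0 | 1 | 1
0 | 0 | 0 | 0 | 1
The formula is true on 10 of the 16 rows.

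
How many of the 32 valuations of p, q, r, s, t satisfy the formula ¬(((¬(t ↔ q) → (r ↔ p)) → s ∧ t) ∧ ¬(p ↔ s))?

p | q | r | s | t || φ
F | F | F | F | F || T
F | F | F | F | T || T
F | F | F | T | F || T
F | F | F | T | T || F
F | F | T | F | F || T
F | F | T | F | T || T
F | F | T | T | F || T
F | F | T | T | T || F
F | T | F | F | F || T
F | T | F | F | T || T
F | T | F | T | F || T
F | T | F | T | T || F
F | T | T | F | F || T
F | T | T | F | T || T
F | T | T | T | F || F
F | T | T | T | T || F
T | F | F | F | F || T
T | F | F | F | T || F
T | F | F | T | F || T
T | F | F | T | T || T
T | F | T | F | F || T
T | F | T | F | T || T
T | F | T | T | F || T
T | F | T | T | T || T
T | T | F | F | F || F
T | T | F | F | T || T
T | T | F | T | F || T
T | T | F | T | T || T
T | T | T | F | F || T
T | T | T | F | T || T
T | T | T | T | F || T
T | T | T | T | T || T
The formula is true on 25 of the 32 rows.

25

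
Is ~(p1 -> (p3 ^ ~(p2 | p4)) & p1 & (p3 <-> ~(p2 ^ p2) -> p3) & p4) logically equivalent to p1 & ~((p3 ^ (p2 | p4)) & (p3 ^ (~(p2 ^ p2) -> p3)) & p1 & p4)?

not equivalent

p1 | p2 | p3 | p4 | φ | ψ
-- | -- | -- | -- | - | -
T  | T  | T  | T  | F | T
T  | T  | T  | F  | T | T
T  | T  | F  | T  | T | T
T  | T  | F  | F  | T | T
T  | F  | T  | T  | F | T
T  | F  | T  | F  | T | T
T  | F  | F  | T  | T | T
T  | F  | F  | F  | T | T
F  | T  | T  | T  | F | F
F  | T  | T  | F  | F | F
F  | T  | F  | T  | F | F
F  | T  | F  | F  | F | F
F  | F  | T  | T  | F | F
F  | F  | T  | F  | F | F
F  | F  | F  | T  | F | F
F  | F  | F  | F  | F | F
The columns differ at p1=T, p2=T, p3=T, p4=T (φ=F, ψ=T), so they are not equivalent.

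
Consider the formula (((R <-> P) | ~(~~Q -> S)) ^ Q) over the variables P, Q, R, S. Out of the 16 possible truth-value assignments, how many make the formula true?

6

P  Q  R  S  |  φ
T  T  T  T  |  F
T  T  T  F  |  F
T  T  F  T  |  T
T  T  F  F  |  F
T  F  T  T  |  T
T  F  T  F  |  T
T  F  F  T  |  F
T  F  F  F  |  F
F  T  T  T  |  T
F  T  T  F  |  F
F  T  F  T  |  F
F  T  F  F  |  F
F  F  T  T  |  F
F  F  T  F  |  F
F  F  F  T  |  T
F  F  F  F  |  T
The formula is true on 6 of the 16 rows.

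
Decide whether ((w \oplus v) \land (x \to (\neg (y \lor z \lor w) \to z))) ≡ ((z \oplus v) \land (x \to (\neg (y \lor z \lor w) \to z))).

x | y | z | w | v || φ | ψ
T | T | T | T | T || F | F
T | T | T | T | F || T | T
T | T | T | F | T || T | F
T | T | T | F | F || F | T
T | T | F | T | T || F | T
T | T | F | T | F || T | F
T | T | F | F | T || T | T
T | T | F | F | F || F | F
T | F | T | T | T || F | F
T | F | T | T | F || T | T
T | F | T | F | T || T | F
T | F | T | F | F || F | T
T | F | F | T | T || F | T
T | F | F | T | F || T | F
T | F | F | F | T || F | F
T | F | F | F | F || F | F
F | T | T | T | T || F | F
F | T | T | T | F || T | T
F | T | T | F | T || T | F
F | T | T | F | F || F | T
F | T | F | T | T || F | T
F | T | F | T | F || T | F
F | T | F | F | T || T | T
F | T | F | F | F || F | F
F | F | T | T | T || F | F
F | F | T | T | F || T | T
F | F | T | F | T || T | F
F | F | T | F | F || F | T
F | F | F | T | T || F | T
F | F | F | T | F || T | F
F | F | F | F | T || T | T
F | F | F | F | F || F | F
The columns differ at x=T, y=T, z=T, w=F, v=T (φ=T, ψ=F), so they are not equivalent.

not equivalent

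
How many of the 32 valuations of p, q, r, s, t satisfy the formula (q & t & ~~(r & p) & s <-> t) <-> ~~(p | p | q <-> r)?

p  q  r  s  t  |  φ
1  1  1  1  1  |  1
1  1  1  1  0  |  1
1  1  1  0  1  |  0
1  1  1  0  0  |  1
1  1  0  1  1  |  1
1  1  0  1  0  |  0
1  1  0  0  1  |  1
1  1  0  0  0  |  0
1  0  1  1  1  |  0
1  0  1  1  0  |  1
1  0  1  0  1  |  0
1  0  1  0  0  |  1
1  0  0  1  1  |  1
1  0  0  1  0  |  0
1  0  0  0  1  |  1
1  0  0  0  0  |  0
0  1  1  1  1  |  0
0  1  1  1  0  |  1
0  1  1  0  1  |  0
0  1  1  0  0  |  1
0  1  0  1  1  |  1
0  1  0  1  0  |  0
0  1  0  0  1  |  1
0  1  0  0  0  |  0
0  0  1  1  1  |  1
0  0  1  1  0  |  0
0  0  1  0  1  |  1
0  0  1  0  0  |  0
0  0  0  1  1  |  0
0  0  0  1  0  |  1
0  0  0  0  1  |  0
0  0  0  0  0  |  1
The formula is true on 17 of the 32 rows.

17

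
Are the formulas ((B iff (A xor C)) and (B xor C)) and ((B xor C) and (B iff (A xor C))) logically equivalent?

A | B | C | φ | ψ
- | - | - | - | -
T | T | T | F | F
T | T | F | T | T
T | F | T | T | T
T | F | F | F | F
F | T | T | F | F
F | T | F | F | F
F | F | T | F | F
F | F | F | F | F
The columns for φ and ψ agree on every row, so they are logically equivalent.

equivalent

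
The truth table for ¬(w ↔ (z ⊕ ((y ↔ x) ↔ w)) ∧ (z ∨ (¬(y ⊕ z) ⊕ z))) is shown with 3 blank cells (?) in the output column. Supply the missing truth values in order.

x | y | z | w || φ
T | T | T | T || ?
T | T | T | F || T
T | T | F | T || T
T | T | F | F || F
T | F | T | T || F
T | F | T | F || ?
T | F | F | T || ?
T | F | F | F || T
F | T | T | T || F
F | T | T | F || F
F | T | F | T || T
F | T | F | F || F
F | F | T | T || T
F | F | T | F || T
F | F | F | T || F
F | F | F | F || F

T, F, T

Row x=T, y=T, z=T, w=T: ((z ⊕ ((y ↔ x) ↔ w)) ∧ (z ∨ (¬(y ⊕ z) ⊕ z))) = F, (w ↔ (z ⊕ ((y ↔ x) ↔ w)) ∧ (z ∨ (¬(y ⊕ z) ⊕ z))) = F, so the formula = T.
Row x=T, y=F, z=T, w=F: ((z ⊕ ((y ↔ x) ↔ w)) ∧ (z ∨ (¬(y ⊕ z) ⊕ z))) = F, (w ↔ (z ⊕ ((y ↔ x) ↔ w)) ∧ (z ∨ (¬(y ⊕ z) ⊕ z))) = T, so the formula = F.
Row x=T, y=F, z=F, w=T: ((z ⊕ ((y ↔ x) ↔ w)) ∧ (z ∨ (¬(y ⊕ z) ⊕ z))) = F, (w ↔ (z ⊕ ((y ↔ x) ↔ w)) ∧ (z ∨ (¬(y ⊕ z) ⊕ z))) = F, so the formula = T.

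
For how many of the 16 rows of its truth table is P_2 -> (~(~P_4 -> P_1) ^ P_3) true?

12

 P_1  |  P_2  |  P_3  |  P_4  | (P_2 -> (~(~P_4 -> P_1) ^ P_3))
----- | ----- | ----- | ----- | -------------------------------
False | False | False | False |               True             
False | False | False |  True |               True             
False | False |  True | False |               True             
False | False |  True |  True |               True             
False |  True | False | False |               True             
False |  True | False |  True |              False             
False |  True |  True | False |              False             
False |  True |  True |  True |               True             
 True | False | False | False |               True             
 True | False | False |  True |               True             
 True | False |  True | False |               True             
 True | False |  True |  True |               True             
 True |  True | False | False |              False             
 True |  True | False |  True |              False             
 True |  True |  True | False |               True             
 True |  True |  True |  True |               True             
The formula is true on 12 of the 16 rows.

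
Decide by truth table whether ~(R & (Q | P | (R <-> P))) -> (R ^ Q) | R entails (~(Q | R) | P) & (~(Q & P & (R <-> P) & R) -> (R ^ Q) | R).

P | Q | R | φ | ψ
- | - | - | - | -
1 | 1 | 1 | 1 | 1
1 | 1 | 0 | 1 | 1
1 | 0 | 1 | 1 | 1
1 | 0 | 0 | 0 | 0
0 | 1 | 1 | 1 | 0
0 | 1 | 0 | 1 | 0
0 | 0 | 1 | 1 | 0
0 | 0 | 0 | 0 | 0
At P=0, Q=1, R=1 we have φ true but ψ false, so φ does not entail ψ.

no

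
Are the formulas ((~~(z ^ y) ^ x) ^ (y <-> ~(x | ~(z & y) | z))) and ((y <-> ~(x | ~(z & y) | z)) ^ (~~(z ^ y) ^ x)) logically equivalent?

x  y  z  |  φ  ψ
F  F  F  |  T  T
F  F  T  |  F  F
F  T  F  |  T  T
F  T  T  |  F  F
T  F  F  |  F  F
T  F  T  |  T  T
T  T  F  |  F  F
T  T  T  |  T  T
The columns for φ and ψ agree on every row, so they are logically equivalent.

equivalent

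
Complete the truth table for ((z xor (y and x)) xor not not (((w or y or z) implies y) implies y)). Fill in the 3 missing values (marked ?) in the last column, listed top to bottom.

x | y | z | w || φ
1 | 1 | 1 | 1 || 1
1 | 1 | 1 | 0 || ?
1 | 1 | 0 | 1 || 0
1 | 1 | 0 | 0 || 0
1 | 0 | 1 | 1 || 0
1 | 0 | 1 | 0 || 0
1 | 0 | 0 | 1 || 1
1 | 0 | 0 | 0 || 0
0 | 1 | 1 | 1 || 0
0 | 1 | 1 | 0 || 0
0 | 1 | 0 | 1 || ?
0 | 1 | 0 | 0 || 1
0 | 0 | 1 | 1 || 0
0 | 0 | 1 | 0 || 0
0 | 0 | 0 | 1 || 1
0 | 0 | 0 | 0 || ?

1, 1, 0

Row x=1, y=1, z=1, w=0: (z xor (y and x)) = 0, not not (((w or y or z) implies y) implies y) = 1, so the formula = 1.
Row x=0, y=1, z=0, w=1: (z xor (y and x)) = 0, not not (((w or y or z) implies y) implies y) = 1, so the formula = 1.
Row x=0, y=0, z=0, w=0: (z xor (y and x)) = 0, not not (((w or y or z) implies y) implies y) = 0, so the formula = 0.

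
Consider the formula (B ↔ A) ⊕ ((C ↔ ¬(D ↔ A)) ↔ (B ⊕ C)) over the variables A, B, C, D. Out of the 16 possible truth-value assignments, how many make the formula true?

A | B | C | D | φ
- | - | - | - | -
T | T | T | T | F
T | T | T | F | T
T | T | F | T | F
T | T | F | F | T
T | F | T | T | F
T | F | T | F | T
T | F | F | T | F
T | F | F | F | T
F | T | T | T | F
F | T | T | F | T
F | T | F | T | F
F | T | F | F | T
F | F | T | T | F
F | F | T | F | T
F | F | F | T | F
F | F | F | F | T
The formula is true on 8 of the 16 rows.

8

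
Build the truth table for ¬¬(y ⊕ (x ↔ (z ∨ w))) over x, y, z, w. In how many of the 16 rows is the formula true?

x | y | z | w || (z ∨ w) | (x ↔ (z ∨ w)) | (y ⊕ (x ↔ (z ∨ w))) | ¬(y ⊕ (x ↔ (z ∨ w))) | ¬¬(y ⊕ (x ↔ (z ∨ w)))
1 | 1 | 1 | 1 ||    1    |       1       |          0          |          1           |           0          
1 | 1 | 1 | 0 ||    1    |       1       |          0          |          1           |           0          
1 | 1 | 0 | 1 ||    1    |       1       |          0          |          1           |           0          
1 | 1 | 0 | 0 ||    0    |       0       |          1          |          0           |           1          
1 | 0 | 1 | 1 ||    1    |       1       |          1          |          0           |           1          
1 | 0 | 1 | 0 ||    1    |       1       |          1          |          0           |           1          
1 | 0 | 0 | 1 ||    1    |       1       |          1          |          0           |           1          
1 | 0 | 0 | 0 ||    0    |       0       |          0          |          1           |           0          
0 | 1 | 1 | 1 ||    1    |       0       |          1          |          0           |           1          
0 | 1 | 1 | 0 ||    1    |       0       |          1          |          0           |           1          
0 | 1 | 0 | 1 ||    1    |       0       |          1          |          0           |           1          
0 | 1 | 0 | 0 ||    0    |       1       |          0          |          1           |           0          
0 | 0 | 1 | 1 ||    1    |       0       |          0          |          1           |           0          
0 | 0 | 1 | 0 ||    1    |       0       |          0          |          1           |           0          
0 | 0 | 0 | 1 ||    1    |       0       |          0          |          1           |           0          
0 | 0 | 0 | 0 ||    0    |       1       |          1          |          0           |           1          
The formula is true on 8 of the 16 rows.

8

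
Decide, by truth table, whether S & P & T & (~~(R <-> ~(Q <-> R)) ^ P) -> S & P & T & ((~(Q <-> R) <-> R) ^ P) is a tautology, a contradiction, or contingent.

P | Q | R | S | T | φ
- | - | - | - | - | -
T | T | T | T | T | T
T | T | T | T | F | T
T | T | T | F | T | T
T | T | T | F | F | T
T | T | F | T | T | T
T | T | F | T | F | T
T | T | F | F | T | T
T | T | F | F | F | T
T | F | T | T | T | T
T | F | T | T | F | T
T | F | T | F | T | T
T | F | T | F | F | T
T | F | F | T | T | T
T | F | F | T | F | T
T | F | F | F | T | T
T | F | F | F | F | T
F | T | T | T | T | T
F | T | T | T | F | T
F | T | T | F | T | T
F | T | T | F | F | T
F | T | F | T | T | T
F | T | F | T | F | T
F | T | F | F | T | T
F | T | F | F | F | T
F | F | T | T | T | T
F | F | T | T | F | T
F | F | T | F | T | T
F | F | T | F | F | T
F | F | F | T | T | T
F | F | F | T | F | T
F | F | F | F | T | T
F | F | F | F | F | T
Every row is T, so the formula is a tautology.

tautology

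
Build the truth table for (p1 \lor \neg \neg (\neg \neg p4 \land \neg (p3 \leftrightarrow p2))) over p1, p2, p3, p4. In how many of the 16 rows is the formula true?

10

p1 | p2 | p3 | p4 | \neg p4 | \neg \neg p4 | (p3 \leftrightarrow p2) | \neg (p3 \leftrightarrow p2) | φ
-- | -- | -- | -- | ------- | ------------ | ----------------------- | ---------------------------- | -
T  | T  | T  | T  |    F    |      T       |            T            |              F               | T
T  | T  | T  | F  |    T    |      F       |            T            |              F               | T
T  | T  | F  | T  |    F    |      T       |            F            |              T               | T
T  | T  | F  | F  |    T    |      F       |            F            |              T               | T
T  | F  | T  | T  |    F    |      T       |            F            |              T               | T
T  | F  | T  | F  |    T    |      F       |            F            |              T               | T
T  | F  | F  | T  |    F    |      T       |            T            |              F               | T
T  | F  | F  | F  |    T    |      F       |            T            |              F               | T
F  | T  | T  | T  |    F    |      T       |            T            |              F               | F
F  | T  | T  | F  |    T    |      F       |            T            |              F               | F
F  | T  | F  | T  |    F    |      T       |            F            |              T               | T
F  | T  | F  | F  |    T    |      F       |            F            |              T               | F
F  | F  | T  | T  |    F    |      T       |            F            |              T               | T
F  | F  | T  | F  |    T    |      F       |            F            |              T               | F
F  | F  | F  | T  |    F    |      T       |            T            |              F               | F
F  | F  | F  | F  |    T    |      F       |            T            |              F               | F
The formula is true on 10 of the 16 rows.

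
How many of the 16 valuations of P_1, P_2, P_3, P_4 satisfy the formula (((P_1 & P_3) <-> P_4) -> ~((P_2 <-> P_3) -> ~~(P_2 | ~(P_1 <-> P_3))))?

9

P_1  P_2  P_3  P_4     (P_1 & P_3)  ((P_1 & P_3) <-> P_4)  (P_2 <-> P_3)  (P_1 <-> P_3)  ~(P_1 <-> P_3)  (P_2 | ~(P_1 <-> P_3))  ~(P_2 | ~(P_1 <-> P_3))  ~~(P_2 | ~(P_1 <-> P_3))  φ
 T    T    T    T           T                 T                  T              T              F                   T                        F                        T              F
 T    T    T    F           T                 F                  T              T              F                   T                        F                        T              T
 T    T    F    T           F                 F                  F              F              T                   T                        F                        T              T
 T    T    F    F           F                 T                  F              F              T                   T                        F                        T              F
 T    F    T    T           T                 T                  F              T              F                   F                        T                        F              F
 T    F    T    F           T                 F                  F              T              F                   F                        T                        F              T
 T    F    F    T           F                 F                  T              F              T                   T                        F                        T              T
 T    F    F    F           F                 T                  T              F              T                   T                        F                        T              F
 F    T    T    T           F                 F                  T              F              T                   T                        F                        T              T
 F    T    T    F           F                 T                  T              F              T                   T                        F                        T              F
 F    T    F    T           F                 F                  F              T              F                   T                        F                        T              T
 F    T    F    F           F                 T                  F              T              F                   T                        F                        T              F
 F    F    T    T           F                 F                  F              F              T                   T                        F                        T              T
 F    F    T    F           F                 T                  F              F              T                   T                        F                        T              F
 F    F    F    T           F                 F                  T              T              F                   F                        T                        F              T
 F    F    F    F           F                 T                  T              T              F                   F                        T                        F              T
The formula is true on 9 of the 16 rows.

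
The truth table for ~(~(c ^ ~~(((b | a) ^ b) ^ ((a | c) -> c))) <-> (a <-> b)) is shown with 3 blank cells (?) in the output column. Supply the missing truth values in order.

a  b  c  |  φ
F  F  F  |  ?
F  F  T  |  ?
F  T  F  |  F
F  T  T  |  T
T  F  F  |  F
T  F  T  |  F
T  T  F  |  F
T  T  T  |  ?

T, F, F

Row a=F, b=F, c=F: ~(c ^ ~~(((b | a) ^ b) ^ ((a | c) -> c))) = F, (a <-> b) = T, (~(c ^ ~~(((b | a) ^ b) ^ ((a | c) -> c))) <-> (a <-> b)) = F, so the formula = T.
Row a=F, b=F, c=T: ~(c ^ ~~(((b | a) ^ b) ^ ((a | c) -> c))) = T, (a <-> b) = T, (~(c ^ ~~(((b | a) ^ b) ^ ((a | c) -> c))) <-> (a <-> b)) = T, so the formula = F.
Row a=T, b=T, c=T: ~(c ^ ~~(((b | a) ^ b) ^ ((a | c) -> c))) = T, (a <-> b) = T, (~(c ^ ~~(((b | a) ^ b) ^ ((a | c) -> c))) <-> (a <-> b)) = T, so the formula = F.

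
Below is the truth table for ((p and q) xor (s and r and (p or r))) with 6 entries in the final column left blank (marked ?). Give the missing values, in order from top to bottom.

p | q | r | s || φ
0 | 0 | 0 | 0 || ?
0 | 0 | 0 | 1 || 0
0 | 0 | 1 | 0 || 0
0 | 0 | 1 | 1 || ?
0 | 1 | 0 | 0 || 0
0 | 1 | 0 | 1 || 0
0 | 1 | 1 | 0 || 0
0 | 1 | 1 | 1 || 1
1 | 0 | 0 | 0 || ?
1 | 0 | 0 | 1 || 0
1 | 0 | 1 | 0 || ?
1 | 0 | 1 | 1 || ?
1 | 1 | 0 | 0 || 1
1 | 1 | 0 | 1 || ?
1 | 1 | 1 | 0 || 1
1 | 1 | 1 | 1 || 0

0, 1, 0, 0, 1, 1

Row p=0, q=0, r=0, s=0: (p and q) = 0, (s and r and (p or r)) = 0, so the formula = 0.
Row p=0, q=0, r=1, s=1: (p and q) = 0, (s and r and (p or r)) = 1, so the formula = 1.
Row p=1, q=0, r=0, s=0: (p and q) = 0, (s and r and (p or r)) = 0, so the formula = 0.
Row p=1, q=0, r=1, s=0: (p and q) = 0, (s and r and (p or r)) = 0, so the formula = 0.
Row p=1, q=0, r=1, s=1: (p and q) = 0, (s and r and (p or r)) = 1, so the formula = 1.
Row p=1, q=1, r=0, s=1: (p and q) = 1, (s and r and (p or r)) = 0, so the formula = 1.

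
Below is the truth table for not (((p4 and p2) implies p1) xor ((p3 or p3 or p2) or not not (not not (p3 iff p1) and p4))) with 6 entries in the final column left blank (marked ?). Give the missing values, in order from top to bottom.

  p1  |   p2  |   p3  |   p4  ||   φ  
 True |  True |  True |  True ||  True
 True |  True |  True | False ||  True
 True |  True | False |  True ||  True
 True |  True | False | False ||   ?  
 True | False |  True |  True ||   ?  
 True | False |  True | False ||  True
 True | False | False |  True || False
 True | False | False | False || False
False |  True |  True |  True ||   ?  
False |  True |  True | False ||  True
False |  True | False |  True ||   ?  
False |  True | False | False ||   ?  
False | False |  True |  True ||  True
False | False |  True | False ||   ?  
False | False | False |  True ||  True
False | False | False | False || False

Row 4: ((p4 and p2) implies p1) = True, ((p3 or p3 or p2) or not not (not not (p3 iff p1) and p4)) = True, (((p4 and p2) implies p1) xor ((p3 or p3 or p2) or not not (not not (p3 iff p1) and p4))) = False, so the formula = True.
Row 5: ((p4 and p2) implies p1) = True, ((p3 or p3 or p2) or not not (not not (p3 iff p1) and p4)) = True, (((p4 and p2) implies p1) xor ((p3 or p3 or p2) or not not (not not (p3 iff p1) and p4))) = False, so the formula = True.
Row 9: ((p4 and p2) implies p1) = False, ((p3 or p3 or p2) or not not (not not (p3 iff p1) and p4)) = True, (((p4 and p2) implies p1) xor ((p3 or p3 or p2) or not not (not not (p3 iff p1) and p4))) = True, so the formula = False.
Row 11: ((p4 and p2) implies p1) = False, ((p3 or p3 or p2) or not not (not not (p3 iff p1) and p4)) = True, (((p4 and p2) implies p1) xor ((p3 or p3 or p2) or not not (not not (p3 iff p1) and p4))) = True, so the formula = False.
Row 12: ((p4 and p2) implies p1) = True, ((p3 or p3 or p2) or not not (not not (p3 iff p1) and p4)) = True, (((p4 and p2) implies p1) xor ((p3 or p3 or p2) or not not (not not (p3 iff p1) and p4))) = False, so the formula = True.
Row 14: ((p4 and p2) implies p1) = True, ((p3 or p3 or p2) or not not (not not (p3 iff p1) and p4)) = True, (((p4 and p2) implies p1) xor ((p3 or p3 or p2) or not not (not not (p3 iff p1) and p4))) = False, so the formula = True.

True, True, False, False, True, True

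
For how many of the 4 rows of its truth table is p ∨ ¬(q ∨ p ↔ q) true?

p | q | (q ∨ p) | ((q ∨ p) ↔ q) | ¬((q ∨ p) ↔ q) | (p ∨ ¬((q ∨ p) ↔ q))
- | - | ------- | ------------- | -------------- | --------------------
T | T |    T    |       T       |       F        |          T          
T | F |    T    |       F       |       T        |          T          
F | T |    T    |       T       |       F        |          F          
F | F |    F    |       T       |       F        |          F          
The formula is true on 2 of the 4 rows.

2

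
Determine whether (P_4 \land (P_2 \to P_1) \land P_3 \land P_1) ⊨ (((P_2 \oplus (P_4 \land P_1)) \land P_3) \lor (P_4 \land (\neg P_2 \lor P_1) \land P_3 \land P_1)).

P_1 | P_2 | P_3 | P_4 | φ | ψ
--- | --- | --- | --- | - | -
 T  |  T  |  T  |  T  | T | T
 T  |  T  |  T  |  F  | F | T
 T  |  T  |  F  |  T  | F | F
 T  |  T  |  F  |  F  | F | F
 T  |  F  |  T  |  T  | T | T
 T  |  F  |  T  |  F  | F | F
 T  |  F  |  F  |  T  | F | F
 T  |  F  |  F  |  F  | F | F
 F  |  T  |  T  |  T  | F | T
 F  |  T  |  T  |  F  | F | T
 F  |  T  |  F  |  T  | F | F
 F  |  T  |  F  |  F  | F | F
 F  |  F  |  T  |  T  | F | F
 F  |  F  |  T  |  F  | F | F
 F  |  F  |  F  |  T  | F | F
 F  |  F  |  F  |  F  | F | F
In every row where φ is true, ψ is also true, so φ ⊨ ψ.

yes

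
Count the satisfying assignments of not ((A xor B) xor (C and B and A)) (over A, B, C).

3

A | B | C || φ
T | T | T || F
T | T | F || T
T | F | T || F
T | F | F || F
F | T | T || F
F | T | F || F
F | F | T || T
F | F | F || T
The formula is true on 3 of the 8 rows.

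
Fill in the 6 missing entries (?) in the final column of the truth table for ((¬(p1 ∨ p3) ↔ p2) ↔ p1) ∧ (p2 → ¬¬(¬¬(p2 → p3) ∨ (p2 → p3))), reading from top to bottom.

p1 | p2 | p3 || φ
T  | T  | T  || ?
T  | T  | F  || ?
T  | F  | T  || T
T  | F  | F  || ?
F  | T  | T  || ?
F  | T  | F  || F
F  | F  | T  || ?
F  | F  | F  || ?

F, F, T, T, F, T

Row p1=T, p2=T, p3=T: ((¬(p1 ∨ p3) ↔ p2) ↔ p1) = F, (p2 → ¬¬(¬¬(p2 → p3) ∨ (p2 → p3))) = T, so the formula = F.
Row p1=T, p2=T, p3=F: ((¬(p1 ∨ p3) ↔ p2) ↔ p1) = F, (p2 → ¬¬(¬¬(p2 → p3) ∨ (p2 → p3))) = F, so the formula = F.
Row p1=T, p2=F, p3=F: ((¬(p1 ∨ p3) ↔ p2) ↔ p1) = T, (p2 → ¬¬(¬¬(p2 → p3) ∨ (p2 → p3))) = T, so the formula = T.
Row p1=F, p2=T, p3=T: ((¬(p1 ∨ p3) ↔ p2) ↔ p1) = T, (p2 → ¬¬(¬¬(p2 → p3) ∨ (p2 → p3))) = T, so the formula = T.
Row p1=F, p2=F, p3=T: ((¬(p1 ∨ p3) ↔ p2) ↔ p1) = F, (p2 → ¬¬(¬¬(p2 → p3) ∨ (p2 → p3))) = T, so the formula = F.
Row p1=F, p2=F, p3=F: ((¬(p1 ∨ p3) ↔ p2) ↔ p1) = T, (p2 → ¬¬(¬¬(p2 → p3) ∨ (p2 → p3))) = T, so the formula = T.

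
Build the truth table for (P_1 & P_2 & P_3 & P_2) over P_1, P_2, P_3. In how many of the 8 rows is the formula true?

1

P_1 | P_2 | P_3 || (P_1 & P_2 & P_3 & P_2)
 1  |  1  |  1  ||            1           
 1  |  1  |  0  ||            0           
 1  |  0  |  1  ||            0           
 1  |  0  |  0  ||            0           
 0  |  1  |  1  ||            0           
 0  |  1  |  0  ||            0           
 0  |  0  |  1  ||            0           
 0  |  0  |  0  ||            0           
The formula is true on 1 of the 8 rows.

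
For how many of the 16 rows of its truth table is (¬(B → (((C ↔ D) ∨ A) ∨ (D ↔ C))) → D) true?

15

A  B  C  D  |  φ
1  1  1  1  |  1
1  1  1  0  |  1
1  1  0  1  |  1
1  1  0  0  |  1
1  0  1  1  |  1
1  0  1  0  |  1
1  0  0  1  |  1
1  0  0  0  |  1
0  1  1  1  |  1
0  1  1  0  |  0
0  1  0  1  |  1
0  1  0  0  |  1
0  0  1  1  |  1
0  0  1  0  |  1
0  0  0  1  |  1
0  0  0  0  |  1
The formula is true on 15 of the 16 rows.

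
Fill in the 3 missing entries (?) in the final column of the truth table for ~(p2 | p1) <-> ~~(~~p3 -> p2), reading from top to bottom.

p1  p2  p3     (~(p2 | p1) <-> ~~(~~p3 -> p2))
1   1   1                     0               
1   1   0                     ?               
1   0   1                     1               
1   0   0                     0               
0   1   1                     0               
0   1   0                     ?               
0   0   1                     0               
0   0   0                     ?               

0, 0, 1

Row p1=1, p2=1, p3=0: ~(p2 | p1) = 0, ~~(~~p3 -> p2) = 1, so (~(p2 | p1) <-> ~~(~~p3 -> p2)) = 0.
Row p1=0, p2=1, p3=0: ~(p2 | p1) = 0, ~~(~~p3 -> p2) = 1, so (~(p2 | p1) <-> ~~(~~p3 -> p2)) = 0.
Row p1=0, p2=0, p3=0: ~(p2 | p1) = 1, ~~(~~p3 -> p2) = 1, so (~(p2 | p1) <-> ~~(~~p3 -> p2)) = 1.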